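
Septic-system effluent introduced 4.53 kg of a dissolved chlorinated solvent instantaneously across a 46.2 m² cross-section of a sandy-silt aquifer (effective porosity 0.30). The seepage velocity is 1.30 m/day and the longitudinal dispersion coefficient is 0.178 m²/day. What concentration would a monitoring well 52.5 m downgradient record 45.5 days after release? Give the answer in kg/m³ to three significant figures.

For an instantaneous plane source, C(x,t) = M/(n_e·A·√(4πDt)) · exp(−(x−vt)²/(4Dt)), with n_e·A the pore (flow) area.
Plume center vt = 1.30 × 45.5 = 59.15 m, so the well at 52.5 m is 6.65 m upgradient of the peak.
√(4πDt) = 10.09 m, giving peak height M/(n_e·A·√(4πDt)) = 4.53/(0.30 × 46.2 × 10.09) = 0.03239 kg/m³.
(x−vt)²/(4Dt) = (-6.65)²/(4 × 0.178 × 45.5) = 1.365; exp(−1.365) = 0.2554.
C = 0.03239 × 0.2554 = 0.00827 kg/m³.

0.00827 kg/m³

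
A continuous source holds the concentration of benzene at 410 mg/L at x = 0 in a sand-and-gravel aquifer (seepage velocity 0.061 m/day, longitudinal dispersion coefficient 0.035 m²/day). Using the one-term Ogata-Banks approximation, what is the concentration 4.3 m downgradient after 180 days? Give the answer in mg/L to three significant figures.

For a continuous step input, C/C₀ ≈ ½·erfc((x−vt)/(2√(Dt))).
vt = 0.061 × 180 = 10.98 m and 2√(Dt) = 2√(0.035 × 180) = 5.020 m.
Argument (x−vt)/(2√(Dt)) = (4.3 − 10.98)/5.020 = -1.331; ½·erfc(-1.331) = 0.9701.
C = 410 × 0.9701 = 398 mg/L.

398 mg/L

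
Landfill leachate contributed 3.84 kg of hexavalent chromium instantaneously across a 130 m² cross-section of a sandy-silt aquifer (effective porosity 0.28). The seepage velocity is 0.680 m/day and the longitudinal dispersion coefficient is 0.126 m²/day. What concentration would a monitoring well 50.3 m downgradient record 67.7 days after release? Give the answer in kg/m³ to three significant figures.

For an instantaneous plane source, C(x,t) = M/(n_e·A·√(4πDt)) · exp(−(x−vt)²/(4Dt)), with n_e·A the pore (flow) area.
Plume center vt = 0.680 × 67.7 = 46.036 m, so the well at 50.3 m is 4.264 m downgradient of the peak.
√(4πDt) = 10.35 m, giving peak height M/(n_e·A·√(4πDt)) = 3.84/(0.28 × 130 × 10.35) = 0.01019 kg/m³.
(x−vt)²/(4Dt) = (4.264)²/(4 × 0.126 × 67.7) = 0.5329; exp(−0.5329) = 0.5869.
C = 0.01019 × 0.5869 = 0.00598 kg/m³.

0.00598 kg/m³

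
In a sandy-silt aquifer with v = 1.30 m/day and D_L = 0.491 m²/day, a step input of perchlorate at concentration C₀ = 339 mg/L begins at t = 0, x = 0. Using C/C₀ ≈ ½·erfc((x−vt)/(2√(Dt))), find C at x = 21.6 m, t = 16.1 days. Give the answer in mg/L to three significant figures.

For a continuous step input, C/C₀ ≈ ½·erfc((x−vt)/(2√(Dt))).
vt = 1.30 × 16.1 = 20.93 m and 2√(Dt) = 2√(0.491 × 16.1) = 5.623 m.
Argument (x−vt)/(2√(Dt)) = (21.6 − 20.93)/5.623 = 0.1192; ½·erfc(0.1192) = 0.4331.
C = 339 × 0.4331 = 147 mg/L.

147 mg/L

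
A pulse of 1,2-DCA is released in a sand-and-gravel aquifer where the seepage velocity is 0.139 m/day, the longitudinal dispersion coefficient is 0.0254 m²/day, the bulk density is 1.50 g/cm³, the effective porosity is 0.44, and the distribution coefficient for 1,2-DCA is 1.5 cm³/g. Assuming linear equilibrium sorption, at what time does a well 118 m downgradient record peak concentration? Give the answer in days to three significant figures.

Retardation factor R = 1 + ρ_b·K_d/n = 1 + 1.50 × 1.5/0.44 = 6.114.
Sorption retards both mechanisms: v_R = v/R = 0.02273 m/day, D_R = D/R = 0.004154 m²/day.
Peak time from v_R²t² + 2D_R t − x² = 0: t = (√(D_R² + v_R²x²) − D_R)/v_R².
√(D_R² + v_R²x²) = √(0.004154² + 0.02273² × 118²) = 2.682; v_R² = 0.0005167.
t = (2.682 − 0.004154)/0.0005167 = 5180 days.

5180 days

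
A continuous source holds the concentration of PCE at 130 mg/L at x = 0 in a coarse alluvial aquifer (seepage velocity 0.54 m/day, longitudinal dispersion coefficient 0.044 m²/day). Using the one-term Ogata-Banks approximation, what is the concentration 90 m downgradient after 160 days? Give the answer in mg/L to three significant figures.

21.9 mg/L

For a continuous step input, C/C₀ ≈ ½·erfc((x−vt)/(2√(Dt))).
vt = 0.54 × 160 = 86.4 m and 2√(Dt) = 2√(0.044 × 160) = 5.307 m.
Argument (x−vt)/(2√(Dt)) = (90 − 86.4)/5.307 = 0.6783; ½·erfc(0.6783) = 0.1687.
C = 130 × 0.1687 = 21.9 mg/L.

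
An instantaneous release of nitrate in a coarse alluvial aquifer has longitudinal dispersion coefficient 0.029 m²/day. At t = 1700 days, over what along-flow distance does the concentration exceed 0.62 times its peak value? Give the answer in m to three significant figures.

19.4 m

The plume is Gaussian with σ = √(2Dt) = √(2 × 0.029 × 1700) = 9.930 m.
C/C_peak = exp(−Δx²/(2σ²)) = 0.62 ⇒ Δx = σ·√(−2 ln 0.62) = 9.930 × 0.9778 = 9.710 m.
Width = 2Δx = 19.4 m.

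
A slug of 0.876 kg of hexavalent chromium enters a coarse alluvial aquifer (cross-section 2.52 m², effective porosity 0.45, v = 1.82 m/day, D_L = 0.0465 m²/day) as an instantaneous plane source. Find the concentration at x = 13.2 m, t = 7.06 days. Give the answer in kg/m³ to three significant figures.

0.346 kg/m³

For an instantaneous plane source, C(x,t) = M/(n_e·A·√(4πDt)) · exp(−(x−vt)²/(4Dt)), with n_e·A the pore (flow) area.
Plume center vt = 1.82 × 7.06 = 12.8492 m, so the well at 13.2 m is 0.3508 m downgradient of the peak.
√(4πDt) = 2.031 m, giving peak height M/(n_e·A·√(4πDt)) = 0.876/(0.45 × 2.52 × 2.031) = 0.3803 kg/m³.
(x−vt)²/(4Dt) = (0.3508)²/(4 × 0.0465 × 7.06) = 0.09371; exp(−0.09371) = 0.9105.
C = 0.3803 × 0.9105 = 0.346 kg/m³.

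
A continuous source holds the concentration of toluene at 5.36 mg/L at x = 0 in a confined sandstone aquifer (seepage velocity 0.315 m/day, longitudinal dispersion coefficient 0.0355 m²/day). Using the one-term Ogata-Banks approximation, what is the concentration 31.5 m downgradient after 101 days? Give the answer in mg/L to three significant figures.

For a continuous step input, C/C₀ ≈ ½·erfc((x−vt)/(2√(Dt))).
vt = 0.315 × 101 = 31.815 m and 2√(Dt) = 2√(0.0355 × 101) = 3.787 m.
Argument (x−vt)/(2√(Dt)) = (31.5 − 31.815)/3.787 = -0.08318; ½·erfc(-0.08318) = 0.5468.
C = 5.36 × 0.5468 = 2.93 mg/L.

2.93 mg/L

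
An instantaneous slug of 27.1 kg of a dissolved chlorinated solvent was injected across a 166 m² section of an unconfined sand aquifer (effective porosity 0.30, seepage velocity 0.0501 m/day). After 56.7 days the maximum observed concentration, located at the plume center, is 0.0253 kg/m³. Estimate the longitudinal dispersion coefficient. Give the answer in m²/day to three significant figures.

At the plume center C_max = M/(n_e·A·√(4πDt)), so D = M²/(4πt·(n_e·A·C_max)²).
n_e·A·C_max = 0.30 × 166 × 0.0253 = 1.260 kg/m.
D = 27.1²/(4π × 56.7 × 1.260²) = 0.649 m²/day.

0.649 m²/day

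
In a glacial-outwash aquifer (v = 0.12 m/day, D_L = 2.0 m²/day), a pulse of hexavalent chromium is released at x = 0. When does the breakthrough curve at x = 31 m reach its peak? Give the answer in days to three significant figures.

154 days

For the 1D instantaneous-source solution, setting ∂C/∂t = 0 at fixed x gives v²t² + 2Dt − x² = 0, so t = (√(D² + v²x²) − D)/v².
√(D² + v²x²) = √(2.0² + 0.12² × 31²) = 4.224; v² = 0.0144.
t = (4.224 − 2.0)/0.0144 = 154 days (vs. the pure-advection estimate x/v = 258 d).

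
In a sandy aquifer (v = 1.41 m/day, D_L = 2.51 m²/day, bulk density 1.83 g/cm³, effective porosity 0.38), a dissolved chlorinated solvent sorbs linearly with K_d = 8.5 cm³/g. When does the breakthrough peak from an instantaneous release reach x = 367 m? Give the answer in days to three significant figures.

10900 days

Retardation factor R = 1 + ρ_b·K_d/n = 1 + 1.83 × 8.5/0.38 = 41.93.
Sorption retards both mechanisms: v_R = v/R = 0.03363 m/day, D_R = D/R = 0.05986 m²/day.
Peak time from v_R²t² + 2D_R t − x² = 0: t = (√(D_R² + v_R²x²) − D_R)/v_R².
√(D_R² + v_R²x²) = √(0.05986² + 0.03363² × 367²) = 12.34; v_R² = 0.001131.
t = (12.34 − 0.05986)/0.001131 = 10900 days.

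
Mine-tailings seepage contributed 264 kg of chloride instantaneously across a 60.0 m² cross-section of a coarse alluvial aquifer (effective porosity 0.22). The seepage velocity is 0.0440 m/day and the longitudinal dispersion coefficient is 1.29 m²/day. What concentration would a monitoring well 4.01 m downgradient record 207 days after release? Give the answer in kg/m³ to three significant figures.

0.337 kg/m³

For an instantaneous plane source, C(x,t) = M/(n_e·A·√(4πDt)) · exp(−(x−vt)²/(4Dt)), with n_e·A the pore (flow) area.
Plume center vt = 0.0440 × 207 = 9.108 m, so the well at 4.01 m is 5.098 m upgradient of the peak.
√(4πDt) = 57.93 m, giving peak height M/(n_e·A·√(4πDt)) = 264/(0.22 × 60.0 × 57.93) = 0.3452 kg/m³.
(x−vt)²/(4Dt) = (-5.098)²/(4 × 1.29 × 207) = 0.02433; exp(−0.02433) = 0.9760.
C = 0.3452 × 0.9760 = 0.337 kg/m³.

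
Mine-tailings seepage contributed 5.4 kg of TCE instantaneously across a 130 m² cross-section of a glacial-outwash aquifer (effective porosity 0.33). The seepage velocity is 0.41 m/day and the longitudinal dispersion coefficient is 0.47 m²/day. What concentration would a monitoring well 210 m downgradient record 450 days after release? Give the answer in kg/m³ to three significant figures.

0.00113 kg/m³

For an instantaneous plane source, C(x,t) = M/(n_e·A·√(4πDt)) · exp(−(x−vt)²/(4Dt)), with n_e·A the pore (flow) area.
Plume center vt = 0.41 × 450 = 184.5 m, so the well at 210 m is 25.5 m downgradient of the peak.
√(4πDt) = 51.55 m, giving peak height M/(n_e·A·√(4πDt)) = 5.4/(0.33 × 130 × 51.55) = 0.002442 kg/m³.
(x−vt)²/(4Dt) = (25.5)²/(4 × 0.47 × 450) = 0.7686; exp(−0.7686) = 0.4637.
C = 0.002442 × 0.4637 = 0.00113 kg/m³.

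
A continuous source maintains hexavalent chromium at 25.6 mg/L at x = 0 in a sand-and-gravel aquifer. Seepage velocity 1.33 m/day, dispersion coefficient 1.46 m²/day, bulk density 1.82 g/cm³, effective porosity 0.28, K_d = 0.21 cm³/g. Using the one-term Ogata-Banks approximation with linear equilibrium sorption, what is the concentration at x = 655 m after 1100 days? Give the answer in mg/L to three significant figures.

4.14 mg/L

Retardation factor R = 1 + ρ_b·K_d/n = 1 + 1.82 × 0.21/0.28 = 2.365.
Sorption retards both mechanisms: v_R = v/R = 0.5624 m/day, D_R = D/R = 0.6173 m²/day.
v_R·t = 0.5624 × 1100 = 618.64 m; 2√(D_R t) = 52.12 m; argument = (655 − 618.64)/52.12 = 0.6976.
C = C₀ × ½·erfc(0.6976) = 25.6 × 0.1619 = 4.14 mg/L.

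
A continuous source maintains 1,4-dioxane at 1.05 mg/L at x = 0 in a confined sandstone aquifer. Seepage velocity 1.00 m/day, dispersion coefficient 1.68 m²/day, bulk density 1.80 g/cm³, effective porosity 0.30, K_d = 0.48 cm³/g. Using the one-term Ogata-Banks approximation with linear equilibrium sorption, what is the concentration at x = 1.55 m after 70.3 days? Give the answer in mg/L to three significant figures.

Retardation factor R = 1 + ρ_b·K_d/n = 1 + 1.80 × 0.48/0.30 = 3.880.
Sorption retards both mechanisms: v_R = v/R = 0.2577 m/day, D_R = D/R = 0.4330 m²/day.
v_R·t = 0.2577 × 70.3 = 18.11631 m; 2√(D_R t) = 11.03 m; argument = (1.55 − 18.11631)/11.03 = -1.502.
C = C₀ × ½·erfc(-1.502) = 1.05 × 0.9832 = 1.03 mg/L.

1.03 mg/L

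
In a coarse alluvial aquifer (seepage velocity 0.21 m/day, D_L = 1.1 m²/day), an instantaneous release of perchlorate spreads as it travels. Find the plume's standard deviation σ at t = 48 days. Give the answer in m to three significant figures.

10.3 m

Dispersive spreading gives a Gaussian with σ² = 2Dt; advection only shifts the center.
σ = √(2 × 1.1 × 48) = 10.3 m.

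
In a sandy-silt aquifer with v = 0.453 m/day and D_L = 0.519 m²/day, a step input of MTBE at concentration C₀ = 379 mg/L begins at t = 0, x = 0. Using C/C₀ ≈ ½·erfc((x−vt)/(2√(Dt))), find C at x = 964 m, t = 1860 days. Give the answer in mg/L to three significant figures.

1.08 mg/L

For a continuous step input, C/C₀ ≈ ½·erfc((x−vt)/(2√(Dt))).
vt = 0.453 × 1860 = 842.58 m and 2√(Dt) = 2√(0.519 × 1860) = 62.14 m.
Argument (x−vt)/(2√(Dt)) = (964 − 842.58)/62.14 = 1.954; ½·erfc(1.954) = 0.002860.
C = 379 × 0.002860 = 1.08 mg/L.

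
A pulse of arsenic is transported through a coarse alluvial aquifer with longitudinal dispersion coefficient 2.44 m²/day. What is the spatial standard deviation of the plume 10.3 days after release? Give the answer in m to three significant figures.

Dispersive spreading gives a Gaussian with σ² = 2Dt; advection only shifts the center.
σ = √(2 × 2.44 × 10.3) = 7.09 m.

7.09 m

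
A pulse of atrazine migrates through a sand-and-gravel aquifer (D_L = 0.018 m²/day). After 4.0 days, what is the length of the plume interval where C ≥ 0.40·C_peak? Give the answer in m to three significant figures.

1.03 m

The plume is Gaussian with σ = √(2Dt) = √(2 × 0.018 × 4.0) = 0.3795 m.
C/C_peak = exp(−Δx²/(2σ²)) = 0.40 ⇒ Δx = σ·√(−2 ln 0.40) = 0.3795 × 1.354 = 0.5138 m.
Width = 2Δx = 1.03 m.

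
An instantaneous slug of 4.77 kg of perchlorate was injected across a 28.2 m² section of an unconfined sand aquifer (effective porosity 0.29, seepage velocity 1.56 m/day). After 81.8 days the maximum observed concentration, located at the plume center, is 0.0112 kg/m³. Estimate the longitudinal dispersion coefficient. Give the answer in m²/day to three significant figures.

At the plume center C_max = M/(n_e·A·√(4πDt)), so D = M²/(4πt·(n_e·A·C_max)²).
n_e·A·C_max = 0.29 × 28.2 × 0.0112 = 0.09159 kg/m.
D = 4.77²/(4π × 81.8 × 0.09159²) = 2.64 m²/day.

2.64 m²/day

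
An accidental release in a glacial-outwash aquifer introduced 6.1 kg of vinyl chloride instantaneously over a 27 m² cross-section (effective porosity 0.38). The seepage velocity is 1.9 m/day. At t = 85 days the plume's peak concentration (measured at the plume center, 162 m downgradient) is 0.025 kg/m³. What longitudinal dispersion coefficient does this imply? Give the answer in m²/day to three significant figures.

0.529 m²/day

At the plume center C_max = M/(n_e·A·√(4πDt)), so D = M²/(4πt·(n_e·A·C_max)²).
n_e·A·C_max = 0.38 × 27 × 0.025 = 0.2565 kg/m.
D = 6.1²/(4π × 85 × 0.2565²) = 0.529 m²/day.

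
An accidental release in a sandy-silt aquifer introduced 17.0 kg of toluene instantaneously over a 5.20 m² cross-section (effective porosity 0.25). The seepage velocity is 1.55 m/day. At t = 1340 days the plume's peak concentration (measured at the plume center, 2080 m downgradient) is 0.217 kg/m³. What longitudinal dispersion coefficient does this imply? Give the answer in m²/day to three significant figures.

At the plume center C_max = M/(n_e·A·√(4πDt)), so D = M²/(4πt·(n_e·A·C_max)²).
n_e·A·C_max = 0.25 × 5.20 × 0.217 = 0.2821 kg/m.
D = 17.0²/(4π × 1340 × 0.2821²) = 0.216 m²/day.

0.216 m²/day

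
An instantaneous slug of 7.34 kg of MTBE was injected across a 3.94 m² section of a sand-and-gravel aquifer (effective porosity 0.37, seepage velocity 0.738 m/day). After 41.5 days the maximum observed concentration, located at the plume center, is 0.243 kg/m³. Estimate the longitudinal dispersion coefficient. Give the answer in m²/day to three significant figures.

0.823 m²/day

At the plume center C_max = M/(n_e·A·√(4πDt)), so D = M²/(4πt·(n_e·A·C_max)²).
n_e·A·C_max = 0.37 × 3.94 × 0.243 = 0.3542 kg/m.
D = 7.34²/(4π × 41.5 × 0.3542²) = 0.823 m²/day.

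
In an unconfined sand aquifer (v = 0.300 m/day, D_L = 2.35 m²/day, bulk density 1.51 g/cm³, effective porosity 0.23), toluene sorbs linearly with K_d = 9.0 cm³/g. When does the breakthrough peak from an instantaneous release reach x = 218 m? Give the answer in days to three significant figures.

Retardation factor R = 1 + ρ_b·K_d/n = 1 + 1.51 × 9.0/0.23 = 60.09.
Sorption retards both mechanisms: v_R = v/R = 0.004993 m/day, D_R = D/R = 0.03911 m²/day.
Peak time from v_R²t² + 2D_R t − x² = 0: t = (√(D_R² + v_R²x²) − D_R)/v_R².
√(D_R² + v_R²x²) = √(0.03911² + 0.004993² × 218²) = 1.089; v_R² = 2.493e-05.
t = (1.089 − 0.03911)/2.493e-05 = 42100 days.

42100 days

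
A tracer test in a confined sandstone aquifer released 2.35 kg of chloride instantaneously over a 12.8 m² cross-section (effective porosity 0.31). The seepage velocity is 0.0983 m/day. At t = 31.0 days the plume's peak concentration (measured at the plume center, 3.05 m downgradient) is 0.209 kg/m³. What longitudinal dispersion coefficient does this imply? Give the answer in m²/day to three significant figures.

At the plume center C_max = M/(n_e·A·√(4πDt)), so D = M²/(4πt·(n_e·A·C_max)²).
n_e·A·C_max = 0.31 × 12.8 × 0.209 = 0.8293 kg/m.
D = 2.35²/(4π × 31.0 × 0.8293²) = 0.0206 m²/day.

0.0206 m²/day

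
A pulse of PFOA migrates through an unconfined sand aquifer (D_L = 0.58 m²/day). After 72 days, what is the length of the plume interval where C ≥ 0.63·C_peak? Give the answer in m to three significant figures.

The plume is Gaussian with σ = √(2Dt) = √(2 × 0.58 × 72) = 9.139 m.
C/C_peak = exp(−Δx²/(2σ²)) = 0.63 ⇒ Δx = σ·√(−2 ln 0.63) = 9.139 × 0.9613 = 8.785 m.
Width = 2Δx = 17.6 m.

17.6 m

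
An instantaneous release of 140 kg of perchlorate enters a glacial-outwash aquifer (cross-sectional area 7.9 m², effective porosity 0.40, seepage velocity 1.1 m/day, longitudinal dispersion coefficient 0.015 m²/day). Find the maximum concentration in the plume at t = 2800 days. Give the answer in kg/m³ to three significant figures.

1.93 kg/m³

The peak of an instantaneous 1D plume sits at x = vt; there the Gaussian factor is 1 and C_max = M/(n_e·A·√(4πDt)), where n_e·A is the pore area the mass is dissolved in.
√(4πDt) = √(4π × 0.015 × 2800) = 22.97 m, so C_max = 140/(0.40 × 7.9 × 22.97) = 1.93 kg/m³.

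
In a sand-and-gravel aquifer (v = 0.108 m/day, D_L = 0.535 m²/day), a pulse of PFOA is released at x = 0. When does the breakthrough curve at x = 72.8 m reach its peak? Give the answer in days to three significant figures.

For the 1D instantaneous-source solution, setting ∂C/∂t = 0 at fixed x gives v²t² + 2Dt − x² = 0, so t = (√(D² + v²x²) − D)/v².
√(D² + v²x²) = √(0.535² + 0.108² × 72.8²) = 7.881; v² = 0.011664.
t = (7.881 − 0.535)/0.011664 = 630 days (vs. the pure-advection estimate x/v = 674 d).

630 days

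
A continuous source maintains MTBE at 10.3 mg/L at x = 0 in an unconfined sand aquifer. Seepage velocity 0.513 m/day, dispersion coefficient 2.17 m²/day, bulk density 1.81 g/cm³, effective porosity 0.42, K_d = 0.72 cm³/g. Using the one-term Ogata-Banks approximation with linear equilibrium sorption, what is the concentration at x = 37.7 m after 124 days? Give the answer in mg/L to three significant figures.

0.271 mg/L

Retardation factor R = 1 + ρ_b·K_d/n = 1 + 1.81 × 0.72/0.42 = 4.103.
Sorption retards both mechanisms: v_R = v/R = 0.1250 m/day, D_R = D/R = 0.5289 m²/day.
v_R·t = 0.1250 × 124 = 15.5 m; 2√(D_R t) = 16.20 m; argument = (37.7 − 15.5)/16.20 = 1.370.
C = C₀ × ½·erfc(1.370) = 10.3 × 0.02634 = 0.271 mg/L.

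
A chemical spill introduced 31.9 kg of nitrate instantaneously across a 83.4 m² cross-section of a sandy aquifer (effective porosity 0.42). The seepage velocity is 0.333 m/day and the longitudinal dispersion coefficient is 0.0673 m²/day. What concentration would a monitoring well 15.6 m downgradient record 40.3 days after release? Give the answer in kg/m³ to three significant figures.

For an instantaneous plane source, C(x,t) = M/(n_e·A·√(4πDt)) · exp(−(x−vt)²/(4Dt)), with n_e·A the pore (flow) area.
Plume center vt = 0.333 × 40.3 = 13.4199 m, so the well at 15.6 m is 2.1801 m downgradient of the peak.
√(4πDt) = 5.838 m, giving peak height M/(n_e·A·√(4πDt)) = 31.9/(0.42 × 83.4 × 5.838) = 0.1560 kg/m³.
(x−vt)²/(4Dt) = (2.1801)²/(4 × 0.0673 × 40.3) = 0.4381; exp(−0.4381) = 0.6453.
C = 0.1560 × 0.6453 = 0.101 kg/m³.

0.101 kg/m³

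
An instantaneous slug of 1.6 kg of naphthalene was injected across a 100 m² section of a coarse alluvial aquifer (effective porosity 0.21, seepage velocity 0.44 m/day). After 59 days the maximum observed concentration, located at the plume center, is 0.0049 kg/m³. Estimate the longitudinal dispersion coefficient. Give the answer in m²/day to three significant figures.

0.326 m²/day

At the plume center C_max = M/(n_e·A·√(4πDt)), so D = M²/(4πt·(n_e·A·C_max)²).
n_e·A·C_max = 0.21 × 100 × 0.0049 = 0.1029 kg/m.
D = 1.6²/(4π × 59 × 0.1029²) = 0.326 m²/day.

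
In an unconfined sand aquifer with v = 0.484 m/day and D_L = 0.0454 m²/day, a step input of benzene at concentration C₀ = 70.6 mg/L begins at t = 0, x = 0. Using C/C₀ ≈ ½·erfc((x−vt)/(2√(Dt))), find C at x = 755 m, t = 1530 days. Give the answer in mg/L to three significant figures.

For a continuous step input, C/C₀ ≈ ½·erfc((x−vt)/(2√(Dt))).
vt = 0.484 × 1530 = 740.52 m and 2√(Dt) = 2√(0.0454 × 1530) = 16.67 m.
Argument (x−vt)/(2√(Dt)) = (755 − 740.52)/16.67 = 0.8686; ½·erfc(0.8686) = 0.1097.
C = 70.6 × 0.1097 = 7.74 mg/L.

7.74 mg/L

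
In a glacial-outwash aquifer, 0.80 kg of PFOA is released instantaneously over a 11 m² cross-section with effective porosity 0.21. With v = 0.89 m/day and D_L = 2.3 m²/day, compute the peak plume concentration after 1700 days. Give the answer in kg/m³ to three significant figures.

0.00156 kg/m³

The peak of an instantaneous 1D plume sits at x = vt; there the Gaussian factor is 1 and C_max = M/(n_e·A·√(4πDt)), where n_e·A is the pore area the mass is dissolved in.
√(4πDt) = √(4π × 2.3 × 1700) = 221.7 m, so C_max = 0.80/(0.21 × 11 × 221.7) = 0.00156 kg/m³.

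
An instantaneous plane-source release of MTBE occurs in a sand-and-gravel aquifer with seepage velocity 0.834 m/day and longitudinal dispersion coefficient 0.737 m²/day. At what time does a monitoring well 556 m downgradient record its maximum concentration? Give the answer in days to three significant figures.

For the 1D instantaneous-source solution, setting ∂C/∂t = 0 at fixed x gives v²t² + 2Dt − x² = 0, so t = (√(D² + v²x²) − D)/v².
√(D² + v²x²) = √(0.737² + 0.834² × 556²) = 463.7; v² = 0.695556.
t = (463.7 − 0.737)/0.695556 = 666 days (vs. the pure-advection estimate x/v = 667 d).

666 days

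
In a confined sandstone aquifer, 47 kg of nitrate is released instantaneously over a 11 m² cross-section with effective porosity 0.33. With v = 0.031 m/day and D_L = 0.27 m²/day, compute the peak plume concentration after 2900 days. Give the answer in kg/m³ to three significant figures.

The peak of an instantaneous 1D plume sits at x = vt; there the Gaussian factor is 1 and C_max = M/(n_e·A·√(4πDt)), where n_e·A is the pore area the mass is dissolved in.
√(4πDt) = √(4π × 0.27 × 2900) = 99.19 m, so C_max = 47/(0.33 × 11 × 99.19) = 0.131 kg/m³.

0.131 kg/m³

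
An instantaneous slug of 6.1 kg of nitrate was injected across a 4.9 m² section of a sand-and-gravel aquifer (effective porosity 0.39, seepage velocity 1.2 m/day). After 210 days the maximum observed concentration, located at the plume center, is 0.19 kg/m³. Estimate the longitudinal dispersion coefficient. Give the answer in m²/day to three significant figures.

At the plume center C_max = M/(n_e·A·√(4πDt)), so D = M²/(4πt·(n_e·A·C_max)²).
n_e·A·C_max = 0.39 × 4.9 × 0.19 = 0.3631 kg/m.
D = 6.1²/(4π × 210 × 0.3631²) = 0.107 m²/day.

0.107 m²/day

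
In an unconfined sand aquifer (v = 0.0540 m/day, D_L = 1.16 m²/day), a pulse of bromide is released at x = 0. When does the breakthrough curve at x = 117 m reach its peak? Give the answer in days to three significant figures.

1810 days

For the 1D instantaneous-source solution, setting ∂C/∂t = 0 at fixed x gives v²t² + 2Dt − x² = 0, so t = (√(D² + v²x²) − D)/v².
√(D² + v²x²) = √(1.16² + 0.0540² × 117²) = 6.424; v² = 0.002916.
t = (6.424 − 1.16)/0.002916 = 1810 days (vs. the pure-advection estimate x/v = 2170 d).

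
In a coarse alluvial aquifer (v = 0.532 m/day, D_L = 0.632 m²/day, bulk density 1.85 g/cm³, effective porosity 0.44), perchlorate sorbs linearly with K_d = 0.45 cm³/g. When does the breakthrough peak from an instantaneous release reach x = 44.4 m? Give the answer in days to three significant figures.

Retardation factor R = 1 + ρ_b·K_d/n = 1 + 1.85 × 0.45/0.44 = 2.892.
Sorption retards both mechanisms: v_R = v/R = 0.1840 m/day, D_R = D/R = 0.2185 m²/day.
Peak time from v_R²t² + 2D_R t − x² = 0: t = (√(D_R² + v_R²x²) − D_R)/v_R².
√(D_R² + v_R²x²) = √(0.2185² + 0.1840² × 44.4²) = 8.173; v_R² = 0.03386.
t = (8.173 − 0.2185)/0.03386 = 235 days.

235 days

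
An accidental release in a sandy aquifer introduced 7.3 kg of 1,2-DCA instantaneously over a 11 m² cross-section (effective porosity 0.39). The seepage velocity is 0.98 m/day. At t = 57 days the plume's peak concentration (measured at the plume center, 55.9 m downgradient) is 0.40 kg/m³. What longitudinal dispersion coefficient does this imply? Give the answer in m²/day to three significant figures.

At the plume center C_max = M/(n_e·A·√(4πDt)), so D = M²/(4πt·(n_e·A·C_max)²).
n_e·A·C_max = 0.39 × 11 × 0.40 = 1.716 kg/m.
D = 7.3²/(4π × 57 × 1.716²) = 0.0253 m²/day.

0.0253 m²/day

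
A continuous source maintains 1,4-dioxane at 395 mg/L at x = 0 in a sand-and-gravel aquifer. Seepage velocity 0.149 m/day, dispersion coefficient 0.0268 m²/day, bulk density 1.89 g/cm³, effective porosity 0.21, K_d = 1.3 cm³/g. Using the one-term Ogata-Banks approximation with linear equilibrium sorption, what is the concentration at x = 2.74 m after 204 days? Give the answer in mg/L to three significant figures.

140 mg/L

Retardation factor R = 1 + ρ_b·K_d/n = 1 + 1.89 × 1.3/0.21 = 12.70.
Sorption retards both mechanisms: v_R = v/R = 0.01173 m/day, D_R = D/R = 0.002110 m²/day.
v_R·t = 0.01173 × 204 = 2.39292 m; 2√(D_R t) = 1.312 m; argument = (2.74 − 2.39292)/1.312 = 0.2645.
C = C₀ × ½·erfc(0.2645) = 395 × 0.3542 = 140 mg/L.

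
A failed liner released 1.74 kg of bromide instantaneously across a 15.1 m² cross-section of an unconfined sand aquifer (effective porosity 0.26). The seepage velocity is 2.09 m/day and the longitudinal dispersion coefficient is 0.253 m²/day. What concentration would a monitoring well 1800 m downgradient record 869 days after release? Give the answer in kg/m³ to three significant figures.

0.00625 kg/m³

For an instantaneous plane source, C(x,t) = M/(n_e·A·√(4πDt)) · exp(−(x−vt)²/(4Dt)), with n_e·A the pore (flow) area.
Plume center vt = 2.09 × 869 = 1816.21 m, so the well at 1800 m is 16.21 m upgradient of the peak.
√(4πDt) = 52.56 m, giving peak height M/(n_e·A·√(4πDt)) = 1.74/(0.26 × 15.1 × 52.56) = 0.008432 kg/m³.
(x−vt)²/(4Dt) = (-16.21)²/(4 × 0.253 × 869) = 0.2988; exp(−0.2988) = 0.7417.
C = 0.008432 × 0.7417 = 0.00625 kg/m³.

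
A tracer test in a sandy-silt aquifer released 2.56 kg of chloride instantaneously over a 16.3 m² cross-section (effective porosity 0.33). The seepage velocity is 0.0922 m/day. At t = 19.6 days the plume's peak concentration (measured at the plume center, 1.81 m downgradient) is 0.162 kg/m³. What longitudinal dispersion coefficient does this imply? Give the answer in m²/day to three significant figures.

0.0350 m²/day

At the plume center C_max = M/(n_e·A·√(4πDt)), so D = M²/(4πt·(n_e·A·C_max)²).
n_e·A·C_max = 0.33 × 16.3 × 0.162 = 0.8714 kg/m.
D = 2.56²/(4π × 19.6 × 0.8714²) = 0.0350 m²/day.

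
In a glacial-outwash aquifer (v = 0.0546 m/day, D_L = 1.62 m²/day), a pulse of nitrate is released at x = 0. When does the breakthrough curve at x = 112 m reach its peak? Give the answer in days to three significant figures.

For the 1D instantaneous-source solution, setting ∂C/∂t = 0 at fixed x gives v²t² + 2Dt − x² = 0, so t = (√(D² + v²x²) − D)/v².
√(D² + v²x²) = √(1.62² + 0.0546² × 112²) = 6.326; v² = 0.00298116.
t = (6.326 − 1.62)/0.00298116 = 1580 days (vs. the pure-advection estimate x/v = 2050 d).

1580 days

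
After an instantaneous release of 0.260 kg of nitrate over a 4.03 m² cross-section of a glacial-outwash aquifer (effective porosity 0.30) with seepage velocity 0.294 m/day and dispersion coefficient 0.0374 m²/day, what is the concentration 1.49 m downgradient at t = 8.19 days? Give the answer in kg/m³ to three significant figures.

For an instantaneous plane source, C(x,t) = M/(n_e·A·√(4πDt)) · exp(−(x−vt)²/(4Dt)), with n_e·A the pore (flow) area.
Plume center vt = 0.294 × 8.19 = 2.40786 m, so the well at 1.49 m is 0.91786 m upgradient of the peak.
√(4πDt) = 1.962 m, giving peak height M/(n_e·A·√(4πDt)) = 0.260/(0.30 × 4.03 × 1.962) = 0.1096 kg/m³.
(x−vt)²/(4Dt) = (-0.91786)²/(4 × 0.0374 × 8.19) = 0.6876; exp(−0.6876) = 0.5028.
C = 0.1096 × 0.5028 = 0.0551 kg/m³.

0.0551 kg/m³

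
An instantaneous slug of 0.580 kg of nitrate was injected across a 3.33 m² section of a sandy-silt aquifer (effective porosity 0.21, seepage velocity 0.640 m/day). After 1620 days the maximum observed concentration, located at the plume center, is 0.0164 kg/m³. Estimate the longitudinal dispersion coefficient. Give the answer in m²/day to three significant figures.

0.126 m²/day

At the plume center C_max = M/(n_e·A·√(4πDt)), so D = M²/(4πt·(n_e·A·C_max)²).
n_e·A·C_max = 0.21 × 3.33 × 0.0164 = 0.01147 kg/m.
D = 0.580²/(4π × 1620 × 0.01147²) = 0.126 m²/day.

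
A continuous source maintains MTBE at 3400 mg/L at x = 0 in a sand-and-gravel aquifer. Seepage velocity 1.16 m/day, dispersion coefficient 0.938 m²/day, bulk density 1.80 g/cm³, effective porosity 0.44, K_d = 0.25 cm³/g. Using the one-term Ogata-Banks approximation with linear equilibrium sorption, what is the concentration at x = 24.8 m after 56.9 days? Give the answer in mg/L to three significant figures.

2920 mg/L

Retardation factor R = 1 + ρ_b·K_d/n = 1 + 1.80 × 0.25/0.44 = 2.023.
Sorption retards both mechanisms: v_R = v/R = 0.5734 m/day, D_R = D/R = 0.4637 m²/day.
v_R·t = 0.5734 × 56.9 = 32.62646 m; 2√(D_R t) = 10.27 m; argument = (24.8 − 32.62646)/10.27 = -0.7621.
C = C₀ × ½·erfc(-0.7621) = 3400 × 0.8594 = 2920 mg/L.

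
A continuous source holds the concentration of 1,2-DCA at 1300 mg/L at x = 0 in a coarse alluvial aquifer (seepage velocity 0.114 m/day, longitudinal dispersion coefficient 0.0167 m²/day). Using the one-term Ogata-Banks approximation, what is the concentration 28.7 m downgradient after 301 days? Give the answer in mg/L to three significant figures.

1250 mg/L

For a continuous step input, C/C₀ ≈ ½·erfc((x−vt)/(2√(Dt))).
vt = 0.114 × 301 = 34.314 m and 2√(Dt) = 2√(0.0167 × 301) = 4.484 m.
Argument (x−vt)/(2√(Dt)) = (28.7 − 34.314)/4.484 = -1.252; ½·erfc(-1.252) = 0.9617.
C = 1300 × 0.9617 = 1250 mg/L.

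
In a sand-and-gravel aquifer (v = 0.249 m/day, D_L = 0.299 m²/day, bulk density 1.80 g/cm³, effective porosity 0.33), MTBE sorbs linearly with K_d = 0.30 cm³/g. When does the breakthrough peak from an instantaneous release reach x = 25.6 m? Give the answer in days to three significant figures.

259 days

Retardation factor R = 1 + ρ_b·K_d/n = 1 + 1.80 × 0.30/0.33 = 2.636.
Sorption retards both mechanisms: v_R = v/R = 0.09446 m/day, D_R = D/R = 0.1134 m²/day.
Peak time from v_R²t² + 2D_R t − x² = 0: t = (√(D_R² + v_R²x²) − D_R)/v_R².
√(D_R² + v_R²x²) = √(0.1134² + 0.09446² × 25.6²) = 2.421; v_R² = 0.008923.
t = (2.421 − 0.1134)/0.008923 = 259 days.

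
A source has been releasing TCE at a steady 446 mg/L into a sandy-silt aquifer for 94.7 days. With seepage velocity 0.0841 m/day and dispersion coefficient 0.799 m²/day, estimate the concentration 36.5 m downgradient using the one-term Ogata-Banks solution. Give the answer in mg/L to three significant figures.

For a continuous step input, C/C₀ ≈ ½·erfc((x−vt)/(2√(Dt))).
vt = 0.0841 × 94.7 = 7.96427 m and 2√(Dt) = 2√(0.799 × 94.7) = 17.40 m.
Argument (x−vt)/(2√(Dt)) = (36.5 − 7.96427)/17.40 = 1.640; ½·erfc(1.640) = 0.01019.
C = 446 × 0.01019 = 4.54 mg/L.

4.54 mg/L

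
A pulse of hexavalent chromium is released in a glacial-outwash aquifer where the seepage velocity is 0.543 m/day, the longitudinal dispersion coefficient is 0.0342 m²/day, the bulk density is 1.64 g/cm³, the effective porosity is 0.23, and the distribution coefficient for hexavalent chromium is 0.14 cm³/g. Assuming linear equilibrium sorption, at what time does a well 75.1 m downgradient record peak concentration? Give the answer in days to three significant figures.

Retardation factor R = 1 + ρ_b·K_d/n = 1 + 1.64 × 0.14/0.23 = 1.998.
Sorption retards both mechanisms: v_R = v/R = 0.2718 m/day, D_R = D/R = 0.01712 m²/day.
Peak time from v_R²t² + 2D_R t − x² = 0: t = (√(D_R² + v_R²x²) − D_R)/v_R².
√(D_R² + v_R²x²) = √(0.01712² + 0.2718² × 75.1²) = 20.41; v_R² = 0.07388.
t = (20.41 − 0.01712)/0.07388 = 276 days.

276 days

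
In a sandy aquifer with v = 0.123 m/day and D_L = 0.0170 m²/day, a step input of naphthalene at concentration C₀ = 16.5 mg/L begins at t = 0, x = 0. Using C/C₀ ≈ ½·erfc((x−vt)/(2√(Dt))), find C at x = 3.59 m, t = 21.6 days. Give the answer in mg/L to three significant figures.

For a continuous step input, C/C₀ ≈ ½·erfc((x−vt)/(2√(Dt))).
vt = 0.123 × 21.6 = 2.6568 m and 2√(Dt) = 2√(0.0170 × 21.6) = 1.212 m.
Argument (x−vt)/(2√(Dt)) = (3.59 − 2.6568)/1.212 = 0.7700; ½·erfc(0.7700) = 0.1381.
C = 16.5 × 0.1381 = 2.28 mg/L.

2.28 mg/L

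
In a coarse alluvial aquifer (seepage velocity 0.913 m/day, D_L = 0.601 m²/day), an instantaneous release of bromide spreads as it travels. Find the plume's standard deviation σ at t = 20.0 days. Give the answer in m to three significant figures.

4.90 m

Dispersive spreading gives a Gaussian with σ² = 2Dt; advection only shifts the center.
σ = √(2 × 0.601 × 20.0) = 4.90 m.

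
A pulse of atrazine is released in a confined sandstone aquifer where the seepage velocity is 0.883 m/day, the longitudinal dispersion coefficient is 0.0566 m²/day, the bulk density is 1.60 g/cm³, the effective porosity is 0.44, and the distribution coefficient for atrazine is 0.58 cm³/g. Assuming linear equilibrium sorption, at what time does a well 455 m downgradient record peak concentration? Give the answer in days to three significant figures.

1600 days

Retardation factor R = 1 + ρ_b·K_d/n = 1 + 1.60 × 0.58/0.44 = 3.109.
Sorption retards both mechanisms: v_R = v/R = 0.2840 m/day, D_R = D/R = 0.01821 m²/day.
Peak time from v_R²t² + 2D_R t − x² = 0: t = (√(D_R² + v_R²x²) − D_R)/v_R².
√(D_R² + v_R²x²) = √(0.01821² + 0.2840² × 455²) = 129.2; v_R² = 0.08066.
t = (129.2 − 0.01821)/0.08066 = 1600 days.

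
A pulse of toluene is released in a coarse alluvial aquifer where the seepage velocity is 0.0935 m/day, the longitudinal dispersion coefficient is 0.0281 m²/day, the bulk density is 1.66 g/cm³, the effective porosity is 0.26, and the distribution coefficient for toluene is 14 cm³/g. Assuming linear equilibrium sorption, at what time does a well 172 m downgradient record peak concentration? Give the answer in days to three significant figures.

166000 days

Retardation factor R = 1 + ρ_b·K_d/n = 1 + 1.66 × 14/0.26 = 90.38.
Sorption retards both mechanisms: v_R = v/R = 0.001035 m/day, D_R = D/R = 0.0003109 m²/day.
Peak time from v_R²t² + 2D_R t − x² = 0: t = (√(D_R² + v_R²x²) − D_R)/v_R².
√(D_R² + v_R²x²) = √(0.0003109² + 0.001035² × 172²) = 0.1780; v_R² = 1.071e-06.
t = (0.1780 − 0.0003109)/1.071e-06 = 166000 days.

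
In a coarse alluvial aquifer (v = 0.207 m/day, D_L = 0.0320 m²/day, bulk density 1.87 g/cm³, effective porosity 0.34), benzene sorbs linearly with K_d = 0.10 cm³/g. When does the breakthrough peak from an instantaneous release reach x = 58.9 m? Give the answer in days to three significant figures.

Retardation factor R = 1 + ρ_b·K_d/n = 1 + 1.87 × 0.10/0.34 = 1.550.
Sorption retards both mechanisms: v_R = v/R = 0.1335 m/day, D_R = D/R = 0.02065 m²/day.
Peak time from v_R²t² + 2D_R t − x² = 0: t = (√(D_R² + v_R²x²) − D_R)/v_R².
√(D_R² + v_R²x²) = √(0.02065² + 0.1335² × 58.9²) = 7.863; v_R² = 0.01782.
t = (7.863 − 0.02065)/0.01782 = 440 days.

440 days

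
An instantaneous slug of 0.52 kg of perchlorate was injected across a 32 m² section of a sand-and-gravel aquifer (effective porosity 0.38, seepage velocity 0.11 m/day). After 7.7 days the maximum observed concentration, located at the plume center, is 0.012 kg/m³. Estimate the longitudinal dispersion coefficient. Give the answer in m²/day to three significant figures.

At the plume center C_max = M/(n_e·A·√(4πDt)), so D = M²/(4πt·(n_e·A·C_max)²).
n_e·A·C_max = 0.38 × 32 × 0.012 = 0.1459 kg/m.
D = 0.52²/(4π × 7.7 × 0.1459²) = 0.131 m²/day.

0.131 m²/day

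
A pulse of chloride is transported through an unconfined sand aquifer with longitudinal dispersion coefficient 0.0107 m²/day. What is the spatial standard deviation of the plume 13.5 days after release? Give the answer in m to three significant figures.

0.537 m

Dispersive spreading gives a Gaussian with σ² = 2Dt; advection only shifts the center.
σ = √(2 × 0.0107 × 13.5) = 0.537 m.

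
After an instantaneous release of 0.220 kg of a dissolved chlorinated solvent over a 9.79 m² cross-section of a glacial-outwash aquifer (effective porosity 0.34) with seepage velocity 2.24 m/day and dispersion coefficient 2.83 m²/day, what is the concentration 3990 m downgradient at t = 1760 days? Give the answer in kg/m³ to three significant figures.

0.000236 kg/m³

For an instantaneous plane source, C(x,t) = M/(n_e·A·√(4πDt)) · exp(−(x−vt)²/(4Dt)), with n_e·A the pore (flow) area.
Plume center vt = 2.24 × 1760 = 3942.4 m, so the well at 3990 m is 47.6 m downgradient of the peak.
√(4πDt) = 250.2 m, giving peak height M/(n_e·A·√(4πDt)) = 0.220/(0.34 × 9.79 × 250.2) = 0.0002642 kg/m³.
(x−vt)²/(4Dt) = (47.6)²/(4 × 2.83 × 1760) = 0.1137; exp(−0.1137) = 0.8925.
C = 0.0002642 × 0.8925 = 0.000236 kg/m³.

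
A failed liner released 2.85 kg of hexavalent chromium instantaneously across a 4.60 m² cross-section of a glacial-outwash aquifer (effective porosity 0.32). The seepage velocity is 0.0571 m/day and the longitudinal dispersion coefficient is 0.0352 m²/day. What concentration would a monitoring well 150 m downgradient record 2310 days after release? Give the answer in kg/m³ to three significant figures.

0.0221 kg/m³

For an instantaneous plane source, C(x,t) = M/(n_e·A·√(4πDt)) · exp(−(x−vt)²/(4Dt)), with n_e·A the pore (flow) area.
Plume center vt = 0.0571 × 2310 = 131.901 m, so the well at 150 m is 18.099 m downgradient of the peak.
√(4πDt) = 31.97 m, giving peak height M/(n_e·A·√(4πDt)) = 2.85/(0.32 × 4.60 × 31.97) = 0.06056 kg/m³.
(x−vt)²/(4Dt) = (18.099)²/(4 × 0.0352 × 2310) = 1.007; exp(−1.007) = 0.3653.
C = 0.06056 × 0.3653 = 0.0221 kg/m³.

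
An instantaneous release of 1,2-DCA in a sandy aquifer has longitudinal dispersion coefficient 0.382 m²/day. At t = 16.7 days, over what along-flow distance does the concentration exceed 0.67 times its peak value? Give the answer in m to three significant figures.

6.39 m

The plume is Gaussian with σ = √(2Dt) = √(2 × 0.382 × 16.7) = 3.572 m.
C/C_peak = exp(−Δx²/(2σ²)) = 0.67 ⇒ Δx = σ·√(−2 ln 0.67) = 3.572 × 0.8950 = 3.197 m.
Width = 2Δx = 6.39 m.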